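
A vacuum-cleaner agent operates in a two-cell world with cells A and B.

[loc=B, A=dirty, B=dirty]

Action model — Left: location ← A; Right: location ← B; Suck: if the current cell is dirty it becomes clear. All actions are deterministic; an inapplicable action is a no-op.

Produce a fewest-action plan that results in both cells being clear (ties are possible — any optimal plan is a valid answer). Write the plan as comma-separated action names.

Suck, Left, Suck

1. Suck → in B — A dirty, B clear
2. Left → in A — A dirty, B clear
3. Suck → in A — A clear, B clear
min 3: Suck B + move + Suck A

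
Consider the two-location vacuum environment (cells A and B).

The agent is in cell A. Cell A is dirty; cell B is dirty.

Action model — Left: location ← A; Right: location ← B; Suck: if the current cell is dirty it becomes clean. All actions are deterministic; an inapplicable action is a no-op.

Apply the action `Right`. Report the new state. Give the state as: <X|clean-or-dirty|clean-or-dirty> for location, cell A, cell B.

start: <A|dirty|dirty>
[1] after Right: <B|dirty|dirty>

<B|dirty|dirty>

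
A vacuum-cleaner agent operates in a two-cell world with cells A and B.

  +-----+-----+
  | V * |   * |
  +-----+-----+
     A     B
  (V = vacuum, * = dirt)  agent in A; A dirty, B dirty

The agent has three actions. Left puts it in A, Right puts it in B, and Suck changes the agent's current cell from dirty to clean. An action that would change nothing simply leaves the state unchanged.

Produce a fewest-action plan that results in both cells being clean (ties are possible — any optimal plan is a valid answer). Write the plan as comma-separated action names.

step 1/3 (Suck): (A; A:clean, B:dirty)
step 2/3 (Right): (B; A:clean, B:dirty)
step 3/3 (Suck): (B; A:clean, B:clean)
min 3: Suck A + move + Suck B

Suck, Right, Suck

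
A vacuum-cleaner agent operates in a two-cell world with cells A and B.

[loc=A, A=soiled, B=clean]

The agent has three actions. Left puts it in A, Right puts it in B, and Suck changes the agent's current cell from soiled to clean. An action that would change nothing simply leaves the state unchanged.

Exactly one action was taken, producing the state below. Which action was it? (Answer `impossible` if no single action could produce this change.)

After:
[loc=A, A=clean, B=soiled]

try  Left: (A; A:soiled, B:clean)
try Right: (B; A:soiled, B:clean)
try  Suck: (A; A:clean, B:clean)
no single action produces the after-state

impossible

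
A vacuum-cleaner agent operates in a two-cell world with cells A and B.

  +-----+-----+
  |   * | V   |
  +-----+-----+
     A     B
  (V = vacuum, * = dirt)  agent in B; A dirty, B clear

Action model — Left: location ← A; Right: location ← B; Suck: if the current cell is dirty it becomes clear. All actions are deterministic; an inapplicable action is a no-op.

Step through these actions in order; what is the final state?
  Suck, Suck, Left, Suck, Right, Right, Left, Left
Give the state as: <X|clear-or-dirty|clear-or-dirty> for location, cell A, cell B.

<A|clear|clear>

[1] after Suck: <B|dirty|clear>
[2] after Suck: <B|dirty|clear>
[3] after Left: <A|dirty|clear>
[4] after Suck: <A|clear|clear>
[5] after Right: <B|clear|clear>
[6] after Right: <B|clear|clear>
[7] after Left: <A|clear|clear>
[8] after Left: <A|clear|clear>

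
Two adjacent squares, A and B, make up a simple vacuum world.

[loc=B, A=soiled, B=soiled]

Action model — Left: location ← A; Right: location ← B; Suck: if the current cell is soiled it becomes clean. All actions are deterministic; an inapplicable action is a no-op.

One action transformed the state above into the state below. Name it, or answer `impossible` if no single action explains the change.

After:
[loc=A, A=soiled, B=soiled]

Left

try  Left: in A — A soiled, B soiled  ← match
try Right: in B — A soiled, B soiled
try  Suck: in B — A soiled, B clean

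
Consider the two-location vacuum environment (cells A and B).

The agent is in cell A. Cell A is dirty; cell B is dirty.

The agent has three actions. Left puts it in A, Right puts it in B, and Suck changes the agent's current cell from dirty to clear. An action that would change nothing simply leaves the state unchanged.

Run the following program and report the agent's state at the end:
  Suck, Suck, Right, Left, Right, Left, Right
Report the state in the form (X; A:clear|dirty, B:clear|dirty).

1) do Suck; now (A; A:clear, B:dirty)
2) do Suck; now (A; A:clear, B:dirty)
3) do Right; now (B; A:clear, B:dirty)
4) do Left; now (A; A:clear, B:dirty)
5) do Right; now (B; A:clear, B:dirty)
6) do Left; now (A; A:clear, B:dirty)
7) do Right; now (B; A:clear, B:dirty)

(B; A:clear, B:dirty)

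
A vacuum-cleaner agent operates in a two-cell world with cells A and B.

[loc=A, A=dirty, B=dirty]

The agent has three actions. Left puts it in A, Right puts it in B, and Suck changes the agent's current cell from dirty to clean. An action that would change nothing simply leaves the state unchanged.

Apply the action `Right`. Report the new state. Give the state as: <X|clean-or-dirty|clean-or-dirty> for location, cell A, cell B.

start: <A|dirty|dirty>
1. Right → <B|dirty|dirty>

<B|dirty|dirty>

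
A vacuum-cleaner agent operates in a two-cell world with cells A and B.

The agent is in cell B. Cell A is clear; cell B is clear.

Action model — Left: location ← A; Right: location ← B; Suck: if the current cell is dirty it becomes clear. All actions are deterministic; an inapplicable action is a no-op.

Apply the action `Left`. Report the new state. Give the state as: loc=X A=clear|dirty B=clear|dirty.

loc=A A=clear B=clear

start: loc=B A=clear B=clear
1. Left → loc=A A=clear B=clear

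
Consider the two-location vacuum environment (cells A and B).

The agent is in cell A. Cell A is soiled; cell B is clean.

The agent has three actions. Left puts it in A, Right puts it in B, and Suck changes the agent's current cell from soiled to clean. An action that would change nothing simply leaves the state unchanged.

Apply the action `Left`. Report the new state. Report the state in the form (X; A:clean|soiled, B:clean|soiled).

start: (A; A:soiled, B:clean)
[1] after Left: (A; A:soiled, B:clean)

(A; A:soiled, B:clean)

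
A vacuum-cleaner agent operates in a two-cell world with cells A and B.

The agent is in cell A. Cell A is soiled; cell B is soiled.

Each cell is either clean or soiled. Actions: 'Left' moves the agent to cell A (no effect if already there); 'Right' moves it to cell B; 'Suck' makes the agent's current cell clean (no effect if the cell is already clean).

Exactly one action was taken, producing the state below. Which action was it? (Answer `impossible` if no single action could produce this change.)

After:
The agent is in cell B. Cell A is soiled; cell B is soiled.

Right

try  Left: (A; A:soiled, B:soiled)
try Right: (B; A:soiled, B:soiled)  ← match
try  Suck: (A; A:clean, B:soiled)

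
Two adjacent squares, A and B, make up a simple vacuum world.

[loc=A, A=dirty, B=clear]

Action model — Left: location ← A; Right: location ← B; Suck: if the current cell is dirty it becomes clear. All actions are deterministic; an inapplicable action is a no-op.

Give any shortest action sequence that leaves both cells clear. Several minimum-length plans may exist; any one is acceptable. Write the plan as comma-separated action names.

1. Suck → <A|clear|clear>
min 1: A is dirty, one Suck

Suck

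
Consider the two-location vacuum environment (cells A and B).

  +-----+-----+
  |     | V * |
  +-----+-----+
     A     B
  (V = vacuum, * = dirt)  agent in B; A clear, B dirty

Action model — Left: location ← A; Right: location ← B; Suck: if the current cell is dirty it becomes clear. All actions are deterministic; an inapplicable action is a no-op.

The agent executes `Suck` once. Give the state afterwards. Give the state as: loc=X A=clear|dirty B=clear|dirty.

loc=B A=clear B=clear

start: loc=B A=clear B=dirty
step 1/1 (Suck): loc=B A=clear B=clear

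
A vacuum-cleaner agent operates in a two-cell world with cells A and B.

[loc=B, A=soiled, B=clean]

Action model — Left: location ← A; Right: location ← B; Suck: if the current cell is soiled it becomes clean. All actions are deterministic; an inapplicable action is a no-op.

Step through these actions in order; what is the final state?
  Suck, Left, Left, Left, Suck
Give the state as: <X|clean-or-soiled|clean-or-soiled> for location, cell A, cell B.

<A|clean|clean>

Suck (#1): <B|soiled|clean>
Left (#2): <A|soiled|clean>
Left (#3): <A|soiled|clean>
Left (#4): <A|soiled|clean>
Suck (#5): <A|clean|clean>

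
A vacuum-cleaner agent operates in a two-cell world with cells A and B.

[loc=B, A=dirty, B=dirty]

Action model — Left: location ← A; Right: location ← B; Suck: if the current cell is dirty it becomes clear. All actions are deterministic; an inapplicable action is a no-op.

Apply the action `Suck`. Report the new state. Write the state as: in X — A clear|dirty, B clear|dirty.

in B — A dirty, B clear

start: in B — A dirty, B dirty
t=1 Suck ⇒ in B — A dirty, B clear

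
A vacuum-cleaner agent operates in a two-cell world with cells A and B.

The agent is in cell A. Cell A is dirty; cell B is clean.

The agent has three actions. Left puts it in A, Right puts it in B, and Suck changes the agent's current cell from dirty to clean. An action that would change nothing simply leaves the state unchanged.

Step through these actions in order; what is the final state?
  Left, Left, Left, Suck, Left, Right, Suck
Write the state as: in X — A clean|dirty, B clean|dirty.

t=1 Left ⇒ in A — A dirty, B clean
t=2 Left ⇒ in A — A dirty, B clean
t=3 Left ⇒ in A — A dirty, B clean
t=4 Suck ⇒ in A — A clean, B clean
t=5 Left ⇒ in A — A clean, B clean
t=6 Right ⇒ in B — A clean, B clean
t=7 Suck ⇒ in B — A clean, B clean

in B — A clean, B clean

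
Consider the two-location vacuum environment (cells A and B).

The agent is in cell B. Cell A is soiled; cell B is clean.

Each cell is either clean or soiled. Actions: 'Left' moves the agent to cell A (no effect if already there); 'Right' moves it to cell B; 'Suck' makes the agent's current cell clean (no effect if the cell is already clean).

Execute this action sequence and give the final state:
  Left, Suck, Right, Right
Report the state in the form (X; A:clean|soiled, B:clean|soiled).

[1] after Left: (A; A:soiled, B:clean)
[2] after Suck: (A; A:clean, B:clean)
[3] after Right: (B; A:clean, B:clean)
[4] after Right: (B; A:clean, B:clean)

(B; A:clean, B:clean)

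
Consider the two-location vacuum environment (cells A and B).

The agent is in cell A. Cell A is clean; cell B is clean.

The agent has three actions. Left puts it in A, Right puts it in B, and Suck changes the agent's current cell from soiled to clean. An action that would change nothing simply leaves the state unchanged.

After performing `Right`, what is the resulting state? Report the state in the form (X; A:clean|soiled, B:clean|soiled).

start: (A; A:clean, B:clean)
t=1 Right ⇒ (B; A:clean, B:clean)

(B; A:clean, B:clean)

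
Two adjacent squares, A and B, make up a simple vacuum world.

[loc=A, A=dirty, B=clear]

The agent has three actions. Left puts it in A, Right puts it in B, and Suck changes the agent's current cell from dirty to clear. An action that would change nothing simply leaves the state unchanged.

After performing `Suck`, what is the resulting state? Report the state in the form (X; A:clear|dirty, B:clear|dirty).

start: (A; A:dirty, B:clear)
1. Suck → (A; A:clear, B:clear)

(A; A:clear, B:clear)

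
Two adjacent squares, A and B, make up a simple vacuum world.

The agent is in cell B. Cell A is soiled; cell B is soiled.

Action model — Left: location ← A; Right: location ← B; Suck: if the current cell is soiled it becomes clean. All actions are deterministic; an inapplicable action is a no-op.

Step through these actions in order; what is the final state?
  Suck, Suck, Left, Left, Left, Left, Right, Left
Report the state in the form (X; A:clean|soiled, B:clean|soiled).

[1] after Suck: (B; A:soiled, B:clean)
[2] after Suck: (B; A:soiled, B:clean)
[3] after Left: (A; A:soiled, B:clean)
[4] after Left: (A; A:soiled, B:clean)
[5] after Left: (A; A:soiled, B:clean)
[6] after Left: (A; A:soiled, B:clean)
[7] after Right: (B; A:soiled, B:clean)
[8] after Left: (A; A:soiled, B:clean)

(A; A:soiled, B:clean)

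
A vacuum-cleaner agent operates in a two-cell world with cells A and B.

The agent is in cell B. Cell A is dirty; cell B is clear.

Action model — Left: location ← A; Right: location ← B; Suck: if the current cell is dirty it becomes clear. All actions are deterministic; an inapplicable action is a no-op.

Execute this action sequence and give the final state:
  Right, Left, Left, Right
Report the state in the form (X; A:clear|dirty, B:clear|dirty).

(B; A:dirty, B:clear)

1) do Right; now (B; A:dirty, B:clear)
2) do Left; now (A; A:dirty, B:clear)
3) do Left; now (A; A:dirty, B:clear)
4) do Right; now (B; A:dirty, B:clear)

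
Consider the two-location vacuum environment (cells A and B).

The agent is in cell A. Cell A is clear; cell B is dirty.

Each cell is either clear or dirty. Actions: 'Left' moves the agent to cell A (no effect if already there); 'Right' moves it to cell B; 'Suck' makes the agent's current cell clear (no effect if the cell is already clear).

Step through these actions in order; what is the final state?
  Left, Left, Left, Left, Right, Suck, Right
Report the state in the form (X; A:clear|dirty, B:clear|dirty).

(B; A:clear, B:clear)

1. Left → (A; A:clear, B:dirty)
2. Left → (A; A:clear, B:dirty)
3. Left → (A; A:clear, B:dirty)
4. Left → (A; A:clear, B:dirty)
5. Right → (B; A:clear, B:dirty)
6. Suck → (B; A:clear, B:clear)
7. Right → (B; A:clear, B:clear)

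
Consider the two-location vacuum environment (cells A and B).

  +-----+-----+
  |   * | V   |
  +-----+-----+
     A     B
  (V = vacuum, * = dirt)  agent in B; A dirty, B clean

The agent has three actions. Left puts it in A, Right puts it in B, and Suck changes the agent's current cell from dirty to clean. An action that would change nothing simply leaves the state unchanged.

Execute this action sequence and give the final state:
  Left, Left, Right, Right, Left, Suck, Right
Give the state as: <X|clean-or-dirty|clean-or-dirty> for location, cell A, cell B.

1) do Left; now <A|dirty|clean>
2) do Left; now <A|dirty|clean>
3) do Right; now <B|dirty|clean>
4) do Right; now <B|dirty|clean>
5) do Left; now <A|dirty|clean>
6) do Suck; now <A|clean|clean>
7) do Right; now <B|clean|clean>

<B|clean|clean>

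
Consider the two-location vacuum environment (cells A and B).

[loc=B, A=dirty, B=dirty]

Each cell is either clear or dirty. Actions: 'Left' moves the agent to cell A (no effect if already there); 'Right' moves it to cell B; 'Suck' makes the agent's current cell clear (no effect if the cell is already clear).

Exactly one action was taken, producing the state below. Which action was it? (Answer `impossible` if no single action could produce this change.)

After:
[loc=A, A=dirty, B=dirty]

try  Left: (A; A:dirty, B:dirty)  ← match
try Right: (B; A:dirty, B:dirty)
try  Suck: (B; A:dirty, B:clear)

Left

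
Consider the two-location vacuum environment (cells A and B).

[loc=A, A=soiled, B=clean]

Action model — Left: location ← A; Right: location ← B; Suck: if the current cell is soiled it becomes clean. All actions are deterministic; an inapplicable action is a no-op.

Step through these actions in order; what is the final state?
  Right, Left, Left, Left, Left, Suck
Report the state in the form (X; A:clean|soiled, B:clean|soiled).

(A; A:clean, B:clean)

t=1 Right ⇒ (B; A:soiled, B:clean)
t=2 Left ⇒ (A; A:soiled, B:clean)
t=3 Left ⇒ (A; A:soiled, B:clean)
t=4 Left ⇒ (A; A:soiled, B:clean)
t=5 Left ⇒ (A; A:soiled, B:clean)
t=6 Suck ⇒ (A; A:clean, B:clean)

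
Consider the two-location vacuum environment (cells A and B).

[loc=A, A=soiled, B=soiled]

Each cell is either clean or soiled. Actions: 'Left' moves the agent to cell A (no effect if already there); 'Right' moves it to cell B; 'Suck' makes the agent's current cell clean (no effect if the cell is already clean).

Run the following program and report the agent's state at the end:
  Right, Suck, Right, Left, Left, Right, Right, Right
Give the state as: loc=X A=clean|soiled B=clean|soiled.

step 1/8 (Right): loc=B A=soiled B=soiled
step 2/8 (Suck): loc=B A=soiled B=clean
step 3/8 (Right): loc=B A=soiled B=clean
step 4/8 (Left): loc=A A=soiled B=clean
step 5/8 (Left): loc=A A=soiled B=clean
step 6/8 (Right): loc=B A=soiled B=clean
step 7/8 (Right): loc=B A=soiled B=clean
step 8/8 (Right): loc=B A=soiled B=clean

loc=B A=soiled B=clean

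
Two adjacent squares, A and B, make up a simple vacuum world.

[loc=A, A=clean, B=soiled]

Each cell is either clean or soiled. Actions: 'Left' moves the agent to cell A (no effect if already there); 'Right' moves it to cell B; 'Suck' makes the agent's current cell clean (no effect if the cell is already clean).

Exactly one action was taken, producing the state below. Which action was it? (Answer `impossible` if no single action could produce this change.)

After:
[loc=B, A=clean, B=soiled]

Right

try  Left: <A|clean|soiled>
try Right: <B|clean|soiled>  ← match
try  Suck: <A|clean|soiled>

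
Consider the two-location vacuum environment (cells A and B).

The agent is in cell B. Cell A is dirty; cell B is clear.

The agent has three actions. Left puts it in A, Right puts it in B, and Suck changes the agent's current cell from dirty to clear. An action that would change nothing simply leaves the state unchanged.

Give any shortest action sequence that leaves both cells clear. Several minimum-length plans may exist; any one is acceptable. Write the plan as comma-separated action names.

Left (#1): in A — A dirty, B clear
Suck (#2): in A — A clear, B clear
min 2: go A then Suck

Left, Suck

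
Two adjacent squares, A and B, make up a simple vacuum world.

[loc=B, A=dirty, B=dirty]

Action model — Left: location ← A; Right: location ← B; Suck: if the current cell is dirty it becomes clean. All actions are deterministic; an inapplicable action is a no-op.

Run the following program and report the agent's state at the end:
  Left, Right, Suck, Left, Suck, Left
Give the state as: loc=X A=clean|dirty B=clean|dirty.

step 1/6 (Left): loc=A A=dirty B=dirty
step 2/6 (Right): loc=B A=dirty B=dirty
step 3/6 (Suck): loc=B A=dirty B=clean
step 4/6 (Left): loc=A A=dirty B=clean
step 5/6 (Suck): loc=A A=clean B=clean
step 6/6 (Left): loc=A A=clean B=clean

loc=A A=clean B=clean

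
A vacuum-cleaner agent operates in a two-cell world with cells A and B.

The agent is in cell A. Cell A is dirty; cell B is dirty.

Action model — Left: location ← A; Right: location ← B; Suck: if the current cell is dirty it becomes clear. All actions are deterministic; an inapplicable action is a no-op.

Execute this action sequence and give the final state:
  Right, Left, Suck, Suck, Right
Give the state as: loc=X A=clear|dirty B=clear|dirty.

[1] after Right: loc=B A=dirty B=dirty
[2] after Left: loc=A A=dirty B=dirty
[3] after Suck: loc=A A=clear B=dirty
[4] after Suck: loc=A A=clear B=dirty
[5] after Right: loc=B A=clear B=dirty

loc=B A=clear B=dirty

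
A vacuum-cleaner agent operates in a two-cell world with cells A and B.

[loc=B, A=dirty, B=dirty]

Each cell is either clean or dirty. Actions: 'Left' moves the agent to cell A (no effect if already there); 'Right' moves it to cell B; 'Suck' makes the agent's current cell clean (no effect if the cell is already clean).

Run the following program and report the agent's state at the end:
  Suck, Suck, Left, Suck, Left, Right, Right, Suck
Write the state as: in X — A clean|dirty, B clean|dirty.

in B — A clean, B clean

1. Suck → in B — A dirty, B clean
2. Suck → in B — A dirty, B clean
3. Left → in A — A dirty, B clean
4. Suck → in A — A clean, B clean
5. Left → in A — A clean, B clean
6. Right → in B — A clean, B clean
7. Right → in B — A clean, B clean
8. Suck → in B — A clean, B clean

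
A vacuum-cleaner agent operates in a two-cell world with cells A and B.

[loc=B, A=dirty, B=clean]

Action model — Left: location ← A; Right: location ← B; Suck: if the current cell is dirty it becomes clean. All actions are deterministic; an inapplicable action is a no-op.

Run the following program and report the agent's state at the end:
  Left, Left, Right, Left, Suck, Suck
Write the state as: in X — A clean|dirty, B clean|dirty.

1. Left → in A — A dirty, B clean
2. Left → in A — A dirty, B clean
3. Right → in B — A dirty, B clean
4. Left → in A — A dirty, B clean
5. Suck → in A — A clean, B clean
6. Suck → in A — A clean, B clean

in A — A clean, B clean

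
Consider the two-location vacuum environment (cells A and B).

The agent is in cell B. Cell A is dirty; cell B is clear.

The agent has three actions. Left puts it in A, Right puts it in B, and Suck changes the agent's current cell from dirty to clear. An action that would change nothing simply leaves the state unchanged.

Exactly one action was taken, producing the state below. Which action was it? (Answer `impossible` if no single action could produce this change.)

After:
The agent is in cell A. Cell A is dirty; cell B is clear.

Left

try  Left: <A|dirty|clear>  ← match
try Right: <B|dirty|clear>
try  Suck: <B|dirty|clear>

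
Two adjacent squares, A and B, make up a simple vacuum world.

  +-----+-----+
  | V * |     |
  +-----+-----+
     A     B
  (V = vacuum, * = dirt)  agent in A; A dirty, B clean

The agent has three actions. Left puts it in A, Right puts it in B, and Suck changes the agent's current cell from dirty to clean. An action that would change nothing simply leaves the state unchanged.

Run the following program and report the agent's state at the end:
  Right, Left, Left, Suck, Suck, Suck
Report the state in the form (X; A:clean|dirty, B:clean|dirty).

[1] after Right: (B; A:dirty, B:clean)
[2] after Left: (A; A:dirty, B:clean)
[3] after Left: (A; A:dirty, B:clean)
[4] after Suck: (A; A:clean, B:clean)
[5] after Suck: (A; A:clean, B:clean)
[6] after Suck: (A; A:clean, B:clean)

(A; A:clean, B:clean)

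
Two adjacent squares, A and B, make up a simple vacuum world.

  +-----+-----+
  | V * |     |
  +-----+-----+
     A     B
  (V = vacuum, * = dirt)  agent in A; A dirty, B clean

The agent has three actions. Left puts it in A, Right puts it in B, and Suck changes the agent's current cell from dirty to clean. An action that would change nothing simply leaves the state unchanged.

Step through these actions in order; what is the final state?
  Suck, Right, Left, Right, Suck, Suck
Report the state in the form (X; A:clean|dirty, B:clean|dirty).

(B; A:clean, B:clean)

1. Suck → (A; A:clean, B:clean)
2. Right → (B; A:clean, B:clean)
3. Left → (A; A:clean, B:clean)
4. Right → (B; A:clean, B:clean)
5. Suck → (B; A:clean, B:clean)
6. Suck → (B; A:clean, B:clean)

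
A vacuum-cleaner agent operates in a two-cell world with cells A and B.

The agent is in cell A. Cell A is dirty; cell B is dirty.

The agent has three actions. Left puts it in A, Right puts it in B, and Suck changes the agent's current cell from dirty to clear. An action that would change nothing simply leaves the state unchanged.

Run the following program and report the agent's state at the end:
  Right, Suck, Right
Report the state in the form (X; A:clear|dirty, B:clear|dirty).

step 1/3 (Right): (B; A:dirty, B:dirty)
step 2/3 (Suck): (B; A:dirty, B:clear)
step 3/3 (Right): (B; A:dirty, B:clear)

(B; A:dirty, B:clear)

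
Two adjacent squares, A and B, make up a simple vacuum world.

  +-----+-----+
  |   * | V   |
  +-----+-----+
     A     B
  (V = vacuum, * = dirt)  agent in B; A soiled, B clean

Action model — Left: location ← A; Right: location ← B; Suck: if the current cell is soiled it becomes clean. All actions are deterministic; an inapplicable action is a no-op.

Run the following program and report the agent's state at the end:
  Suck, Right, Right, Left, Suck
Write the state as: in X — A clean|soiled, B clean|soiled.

in A — A clean, B clean

1. Suck → in B — A soiled, B clean
2. Right → in B — A soiled, B clean
3. Right → in B — A soiled, B clean
4. Left → in A — A soiled, B clean
5. Suck → in A — A clean, B clean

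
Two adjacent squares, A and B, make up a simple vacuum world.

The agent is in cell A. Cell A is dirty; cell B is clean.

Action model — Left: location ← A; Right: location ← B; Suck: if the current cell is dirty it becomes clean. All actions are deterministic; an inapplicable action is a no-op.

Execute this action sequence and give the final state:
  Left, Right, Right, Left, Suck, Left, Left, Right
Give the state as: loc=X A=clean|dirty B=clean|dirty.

loc=B A=clean B=clean

Left (#1): loc=A A=dirty B=clean
Right (#2): loc=B A=dirty B=clean
Right (#3): loc=B A=dirty B=clean
Left (#4): loc=A A=dirty B=clean
Suck (#5): loc=A A=clean B=clean
Left (#6): loc=A A=clean B=clean
Left (#7): loc=A A=clean B=clean
Right (#8): loc=B A=clean B=clean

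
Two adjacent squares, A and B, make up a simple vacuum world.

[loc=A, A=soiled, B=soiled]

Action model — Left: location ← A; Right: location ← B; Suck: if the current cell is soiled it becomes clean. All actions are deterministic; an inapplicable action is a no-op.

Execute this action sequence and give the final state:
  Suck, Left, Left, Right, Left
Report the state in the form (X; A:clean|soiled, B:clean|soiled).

(A; A:clean, B:soiled)

Suck (#1): (A; A:clean, B:soiled)
Left (#2): (A; A:clean, B:soiled)
Left (#3): (A; A:clean, B:soiled)
Right (#4): (B; A:clean, B:soiled)
Left (#5): (A; A:clean, B:soiled)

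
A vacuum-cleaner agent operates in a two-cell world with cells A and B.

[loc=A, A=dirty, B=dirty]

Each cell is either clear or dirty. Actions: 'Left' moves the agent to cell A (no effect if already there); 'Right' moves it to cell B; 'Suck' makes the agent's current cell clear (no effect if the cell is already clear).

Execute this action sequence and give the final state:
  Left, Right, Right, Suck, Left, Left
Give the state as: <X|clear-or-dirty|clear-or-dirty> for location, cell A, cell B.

<A|dirty|clear>

Left (#1): <A|dirty|dirty>
Right (#2): <B|dirty|dirty>
Right (#3): <B|dirty|dirty>
Suck (#4): <B|dirty|clear>
Left (#5): <A|dirty|clear>
Left (#6): <A|dirty|clear>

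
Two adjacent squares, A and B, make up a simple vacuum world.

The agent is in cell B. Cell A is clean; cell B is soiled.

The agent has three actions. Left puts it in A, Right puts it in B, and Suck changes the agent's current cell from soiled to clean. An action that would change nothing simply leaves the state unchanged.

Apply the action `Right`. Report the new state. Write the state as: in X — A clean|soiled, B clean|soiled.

in B — A clean, B soiled

start: in B — A clean, B soiled
Right (#1): in B — A clean, B soiled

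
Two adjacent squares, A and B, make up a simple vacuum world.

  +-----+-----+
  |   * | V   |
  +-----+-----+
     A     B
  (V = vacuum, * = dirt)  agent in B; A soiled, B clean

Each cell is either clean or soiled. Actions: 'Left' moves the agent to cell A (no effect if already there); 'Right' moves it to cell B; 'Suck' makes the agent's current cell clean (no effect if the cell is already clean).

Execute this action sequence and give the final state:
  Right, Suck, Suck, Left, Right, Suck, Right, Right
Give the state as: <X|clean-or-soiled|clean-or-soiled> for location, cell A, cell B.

step 1/8 (Right): <B|soiled|clean>
step 2/8 (Suck): <B|soiled|clean>
step 3/8 (Suck): <B|soiled|clean>
step 4/8 (Left): <A|soiled|clean>
step 5/8 (Right): <B|soiled|clean>
step 6/8 (Suck): <B|soiled|clean>
step 7/8 (Right): <B|soiled|clean>
step 8/8 (Right): <B|soiled|clean>

<B|soiled|clean>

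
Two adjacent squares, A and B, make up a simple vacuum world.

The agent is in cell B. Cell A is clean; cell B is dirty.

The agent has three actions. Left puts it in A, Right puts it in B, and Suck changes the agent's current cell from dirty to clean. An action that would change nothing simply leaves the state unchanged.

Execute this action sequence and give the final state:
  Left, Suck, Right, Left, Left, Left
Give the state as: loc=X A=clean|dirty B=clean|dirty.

step 1/6 (Left): loc=A A=clean B=dirty
step 2/6 (Suck): loc=A A=clean B=dirty
step 3/6 (Right): loc=B A=clean B=dirty
step 4/6 (Left): loc=A A=clean B=dirty
step 5/6 (Left): loc=A A=clean B=dirty
step 6/6 (Left): loc=A A=clean B=dirty

loc=A A=clean B=dirty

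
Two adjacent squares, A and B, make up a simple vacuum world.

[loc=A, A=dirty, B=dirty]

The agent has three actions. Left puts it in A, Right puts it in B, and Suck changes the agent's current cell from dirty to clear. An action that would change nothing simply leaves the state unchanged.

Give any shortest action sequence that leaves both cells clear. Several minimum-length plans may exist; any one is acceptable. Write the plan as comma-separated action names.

t=1 Suck ⇒ in A — A clear, B dirty
t=2 Right ⇒ in B — A clear, B dirty
t=3 Suck ⇒ in B — A clear, B clear
min 3: Suck A + move + Suck B

Suck, Right, Suck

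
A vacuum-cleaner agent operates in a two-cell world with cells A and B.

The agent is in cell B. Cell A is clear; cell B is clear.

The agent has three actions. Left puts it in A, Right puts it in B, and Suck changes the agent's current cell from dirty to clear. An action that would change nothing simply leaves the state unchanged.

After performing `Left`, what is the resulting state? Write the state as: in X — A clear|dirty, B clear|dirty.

start: in B — A clear, B clear
1) do Left; now in A — A clear, B clear

in A — A clear, B clear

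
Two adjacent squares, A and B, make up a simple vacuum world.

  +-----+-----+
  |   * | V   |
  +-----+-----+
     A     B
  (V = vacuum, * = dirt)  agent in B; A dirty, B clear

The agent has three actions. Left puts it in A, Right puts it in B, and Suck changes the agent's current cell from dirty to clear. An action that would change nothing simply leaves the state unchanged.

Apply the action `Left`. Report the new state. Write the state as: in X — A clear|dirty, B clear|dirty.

start: in B — A dirty, B clear
[1] after Left: in A — A dirty, B clear

in A — A dirty, B clear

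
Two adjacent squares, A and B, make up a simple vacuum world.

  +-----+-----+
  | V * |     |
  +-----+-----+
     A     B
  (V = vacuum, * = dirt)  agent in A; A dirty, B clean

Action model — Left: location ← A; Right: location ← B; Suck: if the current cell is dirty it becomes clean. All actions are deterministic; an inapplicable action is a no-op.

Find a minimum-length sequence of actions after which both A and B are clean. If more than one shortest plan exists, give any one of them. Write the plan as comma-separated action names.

Suck (#1): loc=A A=clean B=clean
min 1: A is dirty, one Suck

Suck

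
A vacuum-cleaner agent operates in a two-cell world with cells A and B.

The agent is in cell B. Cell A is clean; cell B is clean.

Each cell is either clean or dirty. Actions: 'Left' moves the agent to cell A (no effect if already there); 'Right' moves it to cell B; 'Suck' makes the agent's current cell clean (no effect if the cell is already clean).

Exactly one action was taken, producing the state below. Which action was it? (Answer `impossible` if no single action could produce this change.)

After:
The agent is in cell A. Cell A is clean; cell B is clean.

Left

try  Left: loc=A A=clean B=clean  ← match
try Right: loc=B A=clean B=clean
try  Suck: loc=B A=clean B=clean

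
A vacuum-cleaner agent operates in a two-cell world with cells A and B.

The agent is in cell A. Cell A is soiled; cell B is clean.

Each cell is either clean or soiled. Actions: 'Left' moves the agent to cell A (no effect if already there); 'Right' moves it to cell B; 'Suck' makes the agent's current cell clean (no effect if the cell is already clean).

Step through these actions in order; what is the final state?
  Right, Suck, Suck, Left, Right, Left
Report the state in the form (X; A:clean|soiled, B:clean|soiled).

(A; A:soiled, B:clean)

t=1 Right ⇒ (B; A:soiled, B:clean)
t=2 Suck ⇒ (B; A:soiled, B:clean)
t=3 Suck ⇒ (B; A:soiled, B:clean)
t=4 Left ⇒ (A; A:soiled, B:clean)
t=5 Right ⇒ (B; A:soiled, B:clean)
t=6 Left ⇒ (A; A:soiled, B:clean)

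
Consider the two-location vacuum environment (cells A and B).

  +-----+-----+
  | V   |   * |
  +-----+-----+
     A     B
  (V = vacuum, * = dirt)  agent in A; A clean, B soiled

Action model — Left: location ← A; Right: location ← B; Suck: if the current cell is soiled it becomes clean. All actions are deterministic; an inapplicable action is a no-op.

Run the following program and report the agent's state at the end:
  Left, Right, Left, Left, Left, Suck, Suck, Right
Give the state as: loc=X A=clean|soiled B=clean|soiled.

loc=B A=clean B=soiled

t=1 Left ⇒ loc=A A=clean B=soiled
t=2 Right ⇒ loc=B A=clean B=soiled
t=3 Left ⇒ loc=A A=clean B=soiled
t=4 Left ⇒ loc=A A=clean B=soiled
t=5 Left ⇒ loc=A A=clean B=soiled
t=6 Suck ⇒ loc=A A=clean B=soiled
t=7 Suck ⇒ loc=A A=clean B=soiled
t=8 Right ⇒ loc=B A=clean B=soiled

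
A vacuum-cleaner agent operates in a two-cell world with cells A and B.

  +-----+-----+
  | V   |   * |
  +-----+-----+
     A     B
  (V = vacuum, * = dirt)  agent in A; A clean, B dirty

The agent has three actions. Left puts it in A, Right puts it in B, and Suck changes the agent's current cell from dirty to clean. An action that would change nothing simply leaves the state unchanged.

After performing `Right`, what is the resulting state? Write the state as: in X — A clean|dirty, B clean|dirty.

in B — A clean, B dirty

start: in A — A clean, B dirty
Right (#1): in B — A clean, B dirty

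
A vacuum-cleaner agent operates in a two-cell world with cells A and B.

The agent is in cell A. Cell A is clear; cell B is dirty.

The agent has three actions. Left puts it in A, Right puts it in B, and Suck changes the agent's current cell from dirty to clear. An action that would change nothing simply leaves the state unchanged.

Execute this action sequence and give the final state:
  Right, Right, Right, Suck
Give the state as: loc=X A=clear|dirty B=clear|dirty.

[1] after Right: loc=B A=clear B=dirty
[2] after Right: loc=B A=clear B=dirty
[3] after Right: loc=B A=clear B=dirty
[4] after Suck: loc=B A=clear B=clear

loc=B A=clear B=clear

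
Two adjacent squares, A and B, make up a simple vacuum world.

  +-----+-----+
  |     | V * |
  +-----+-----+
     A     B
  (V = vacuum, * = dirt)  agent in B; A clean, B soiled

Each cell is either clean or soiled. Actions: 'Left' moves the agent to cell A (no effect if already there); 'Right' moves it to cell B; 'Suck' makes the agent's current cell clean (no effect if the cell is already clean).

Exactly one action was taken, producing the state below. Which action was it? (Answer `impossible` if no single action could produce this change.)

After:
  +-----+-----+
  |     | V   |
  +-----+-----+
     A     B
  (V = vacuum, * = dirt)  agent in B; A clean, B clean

try  Left: <A|clean|soiled>
try Right: <B|clean|soiled>
try  Suck: <B|clean|clean>  ← match

Suck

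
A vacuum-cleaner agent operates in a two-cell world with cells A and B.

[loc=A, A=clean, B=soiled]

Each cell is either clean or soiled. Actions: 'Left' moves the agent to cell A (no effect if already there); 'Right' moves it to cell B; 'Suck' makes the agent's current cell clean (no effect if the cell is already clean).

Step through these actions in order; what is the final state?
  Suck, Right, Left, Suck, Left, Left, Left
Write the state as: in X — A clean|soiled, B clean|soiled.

in A — A clean, B soiled

step 1/7 (Suck): in A — A clean, B soiled
step 2/7 (Right): in B — A clean, B soiled
step 3/7 (Left): in A — A clean, B soiled
step 4/7 (Suck): in A — A clean, B soiled
step 5/7 (Left): in A — A clean, B soiled
step 6/7 (Left): in A — A clean, B soiled
step 7/7 (Left): in A — A clean, B soiled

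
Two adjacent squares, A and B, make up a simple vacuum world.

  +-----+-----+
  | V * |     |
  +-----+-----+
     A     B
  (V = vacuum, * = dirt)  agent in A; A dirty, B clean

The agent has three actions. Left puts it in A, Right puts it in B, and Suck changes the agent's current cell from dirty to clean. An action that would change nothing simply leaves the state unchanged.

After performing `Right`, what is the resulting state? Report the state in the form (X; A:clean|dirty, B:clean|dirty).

(B; A:dirty, B:clean)

start: (A; A:dirty, B:clean)
1. Right → (B; A:dirty, B:clean)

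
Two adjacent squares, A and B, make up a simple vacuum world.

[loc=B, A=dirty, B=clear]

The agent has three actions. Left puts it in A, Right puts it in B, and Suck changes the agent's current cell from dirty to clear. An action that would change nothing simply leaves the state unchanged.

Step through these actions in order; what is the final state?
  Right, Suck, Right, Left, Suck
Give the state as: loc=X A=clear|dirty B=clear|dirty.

loc=A A=clear B=clear

t=1 Right ⇒ loc=B A=dirty B=clear
t=2 Suck ⇒ loc=B A=dirty B=clear
t=3 Right ⇒ loc=B A=dirty B=clear
t=4 Left ⇒ loc=A A=dirty B=clear
t=5 Suck ⇒ loc=A A=clear B=clear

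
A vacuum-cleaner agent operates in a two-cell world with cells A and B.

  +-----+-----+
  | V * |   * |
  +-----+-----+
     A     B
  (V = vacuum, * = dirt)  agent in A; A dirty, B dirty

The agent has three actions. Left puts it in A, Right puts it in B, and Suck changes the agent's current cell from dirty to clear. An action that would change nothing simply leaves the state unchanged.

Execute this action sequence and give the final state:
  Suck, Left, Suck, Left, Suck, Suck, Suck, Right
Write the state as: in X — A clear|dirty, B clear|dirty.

in B — A clear, B dirty

t=1 Suck ⇒ in A — A clear, B dirty
t=2 Left ⇒ in A — A clear, B dirty
t=3 Suck ⇒ in A — A clear, B dirty
t=4 Left ⇒ in A — A clear, B dirty
t=5 Suck ⇒ in A — A clear, B dirty
t=6 Suck ⇒ in A — A clear, B dirty
t=7 Suck ⇒ in A — A clear, B dirty
t=8 Right ⇒ in B — A clear, B dirty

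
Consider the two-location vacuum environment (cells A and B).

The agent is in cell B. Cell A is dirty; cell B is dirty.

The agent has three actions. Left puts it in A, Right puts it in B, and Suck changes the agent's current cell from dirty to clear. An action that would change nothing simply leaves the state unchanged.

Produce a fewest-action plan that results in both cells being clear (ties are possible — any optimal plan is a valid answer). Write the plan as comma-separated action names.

Suck, Left, Suck

step 1/3 (Suck): (B; A:dirty, B:clear)
step 2/3 (Left): (A; A:dirty, B:clear)
step 3/3 (Suck): (A; A:clear, B:clear)
min 3: Suck B + move + Suck A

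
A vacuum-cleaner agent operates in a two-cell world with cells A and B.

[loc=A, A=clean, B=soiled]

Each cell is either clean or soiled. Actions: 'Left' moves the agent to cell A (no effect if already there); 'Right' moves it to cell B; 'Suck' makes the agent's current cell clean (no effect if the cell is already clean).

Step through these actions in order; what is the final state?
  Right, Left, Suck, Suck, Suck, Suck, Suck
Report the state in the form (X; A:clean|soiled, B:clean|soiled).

step 1/7 (Right): (B; A:clean, B:soiled)
step 2/7 (Left): (A; A:clean, B:soiled)
step 3/7 (Suck): (A; A:clean, B:soiled)
step 4/7 (Suck): (A; A:clean, B:soiled)
step 5/7 (Suck): (A; A:clean, B:soiled)
step 6/7 (Suck): (A; A:clean, B:soiled)
step 7/7 (Suck): (A; A:clean, B:soiled)

(A; A:clean, B:soiled)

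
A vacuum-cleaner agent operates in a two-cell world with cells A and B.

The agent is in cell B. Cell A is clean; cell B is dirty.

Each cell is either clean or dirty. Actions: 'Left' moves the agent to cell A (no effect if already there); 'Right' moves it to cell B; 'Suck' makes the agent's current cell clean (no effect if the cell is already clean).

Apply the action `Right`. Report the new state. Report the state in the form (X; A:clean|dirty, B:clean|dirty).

(B; A:clean, B:dirty)

start: (B; A:clean, B:dirty)
step 1/1 (Right): (B; A:clean, B:dirty)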